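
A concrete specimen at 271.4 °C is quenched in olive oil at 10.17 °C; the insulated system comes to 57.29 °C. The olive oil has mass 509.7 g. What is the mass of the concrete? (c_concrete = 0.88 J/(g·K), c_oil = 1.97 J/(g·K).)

m ≈ 251 g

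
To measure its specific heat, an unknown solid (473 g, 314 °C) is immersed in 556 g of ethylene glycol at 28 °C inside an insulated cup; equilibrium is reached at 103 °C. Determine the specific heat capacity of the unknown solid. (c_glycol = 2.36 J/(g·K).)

c ≈ 0.986 J/(g·K)

Heat lost by the unknown solid = heat gained by the glycol:
473·c·(314 − 103) = 556·2.36·(103 − 28)
99803 c = 98412  ⇒  c ≈ 0.9861 J/(g·K)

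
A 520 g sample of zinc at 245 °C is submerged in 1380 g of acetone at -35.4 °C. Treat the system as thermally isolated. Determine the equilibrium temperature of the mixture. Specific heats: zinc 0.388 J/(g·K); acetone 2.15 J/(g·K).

Let T be the final temperature. ΣQ_i = 0:
520×0.388×(T − 245) + 1380×2.15×(T − (-35.4)) = 0
201.76(T − 245) + 2967(T − (-35.4)) = 0
3168.8 T = -55601
T = -55601/3168.8 ≈ -17.55 °C

T_f ≈ -17.5 °C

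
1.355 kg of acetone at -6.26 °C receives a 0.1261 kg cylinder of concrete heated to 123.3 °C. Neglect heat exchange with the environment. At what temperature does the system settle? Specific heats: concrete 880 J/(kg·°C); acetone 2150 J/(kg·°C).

T_f ≈ -1.5 °C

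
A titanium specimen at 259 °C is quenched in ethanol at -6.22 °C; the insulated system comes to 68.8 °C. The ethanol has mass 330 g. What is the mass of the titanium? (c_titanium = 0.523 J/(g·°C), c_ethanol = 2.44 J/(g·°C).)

Conservation of energy gives ΣQ = 0:
m×0.523×(68.8 − 259) + 330×2.44×(68.8 − (-6.22)) = 0
-99.47 m = -60406
m = -60406/-99.47 ≈ 607.3 g

m ≈ 607 g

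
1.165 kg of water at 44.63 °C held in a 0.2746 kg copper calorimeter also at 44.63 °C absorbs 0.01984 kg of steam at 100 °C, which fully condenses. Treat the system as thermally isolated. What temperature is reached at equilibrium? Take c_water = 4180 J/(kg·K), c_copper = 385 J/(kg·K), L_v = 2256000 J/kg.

T_f ≈ 54.4 °C

Conservation of energy gives ΣQ = 0:
latent heat released on condensation: 0.01984·2256000 = 44759
  condensate cools 100→T: 0.01984·4180·(T − 100) = 82.93(T − 100)
  water warms: 1.165·4180·(T − 44.63) = 4869.7(T − 44.63)
  copper cup: 0.2746·385·(T − 44.63) = 105.72(T − 44.63)
5058.4 T = 44759 + 8293.1 + 222053 = 275105
T ≈ 54.39 °C — below 100 °C, confirming all the steam condensed.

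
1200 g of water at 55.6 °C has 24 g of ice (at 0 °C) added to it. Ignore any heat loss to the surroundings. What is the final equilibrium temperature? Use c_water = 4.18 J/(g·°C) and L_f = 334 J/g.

T_f ≈ 52.9 °C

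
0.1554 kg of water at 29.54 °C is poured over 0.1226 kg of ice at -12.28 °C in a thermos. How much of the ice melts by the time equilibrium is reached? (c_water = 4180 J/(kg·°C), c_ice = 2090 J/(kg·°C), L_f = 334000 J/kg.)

m_melted ≈ 0.048 kg

Cooling the water to 0 °C releases 0.1554·4180·29.54 = 19188 J.
Warming the ice to 0 °C takes 0.1226·2090·12.28 = 3146.6 J, leaving 16042 J for melting.
To melt every bit of ice: 0.1226·334000 = 40948 J.
Since 16042 < 40948 J, not all the ice melts; equilibrium is at 0 °C.
m_melted·334000 = 16042  ⇒  m_melted ≈ 0.04803 kg.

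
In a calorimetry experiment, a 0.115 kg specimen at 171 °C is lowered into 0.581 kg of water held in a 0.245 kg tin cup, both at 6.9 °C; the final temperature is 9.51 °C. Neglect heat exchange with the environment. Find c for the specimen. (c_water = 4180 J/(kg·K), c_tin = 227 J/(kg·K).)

c ≈ 349 J/(kg·K)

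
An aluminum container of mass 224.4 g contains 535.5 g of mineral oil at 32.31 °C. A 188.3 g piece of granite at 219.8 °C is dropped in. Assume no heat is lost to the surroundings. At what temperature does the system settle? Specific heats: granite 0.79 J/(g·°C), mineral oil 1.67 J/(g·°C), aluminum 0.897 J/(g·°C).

T_f = Σ m_i c_i T_i / Σ m_i c_i:
T_f = (148.76·219.8 + 894.28·32.31 + 201.29·32.31) / (148.76 + 894.28 + 201.29)
    = 68095 / 1244.3 ≈ 54.72 °C

T_f ≈ 54.7 °C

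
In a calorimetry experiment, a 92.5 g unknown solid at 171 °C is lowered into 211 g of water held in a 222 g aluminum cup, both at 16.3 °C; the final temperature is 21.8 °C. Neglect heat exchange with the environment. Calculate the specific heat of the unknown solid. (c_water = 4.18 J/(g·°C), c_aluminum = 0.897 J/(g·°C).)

c ≈ 0.431 J/(g·°C)

Conservation of energy gives ΣQ = 0:
92.5×c×(21.8 − 171) + 211×4.18×(21.8 − 16.3) + 222×0.897×(21.8 − 16.3) = 0
-13801 c = -5946.1
c = -5946.1/-13801 ≈ 0.4308 J/(g·°C)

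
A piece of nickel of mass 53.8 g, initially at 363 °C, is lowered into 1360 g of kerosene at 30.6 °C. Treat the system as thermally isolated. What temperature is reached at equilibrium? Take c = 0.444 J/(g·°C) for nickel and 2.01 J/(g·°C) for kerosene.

T_f ≈ 33.5 °C

Set heat shed by the hot body equal to heat absorbed by the cold body:
53.8×0.444×(363 − T) = 1360×2.01×(T − 30.6)
23.89(363 − T) = 2733.6(T − 30.6)
2757.5 T = 92319  ⇒  T ≈ 33.48 °C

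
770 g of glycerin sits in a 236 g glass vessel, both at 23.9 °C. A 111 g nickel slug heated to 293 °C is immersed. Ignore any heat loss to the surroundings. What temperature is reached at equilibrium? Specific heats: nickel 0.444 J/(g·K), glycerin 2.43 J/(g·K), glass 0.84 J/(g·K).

T_f ≈ 30.2 °C

T_f = Σ m_i c_i T_i / Σ m_i c_i:
T_f = (49.28·293 + 1871.1·23.9 + 198.24·23.9) / (49.28 + 1871.1 + 198.24)
    = 63897 / 2118.6 ≈ 30.16 °C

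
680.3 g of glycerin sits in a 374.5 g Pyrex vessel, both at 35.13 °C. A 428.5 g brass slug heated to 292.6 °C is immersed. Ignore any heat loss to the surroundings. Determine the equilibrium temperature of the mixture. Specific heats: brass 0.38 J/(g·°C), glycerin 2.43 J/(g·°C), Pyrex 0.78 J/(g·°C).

Energy conservation, ΣQ = 0:
428.5*0.38*(T − 292.6) + 680.3*2.43*(T − 35.13) + 374.5*0.78*(T − 35.13) = 0
2108.1 T = 115980
T = 115980 / 2108.1 = 55 °C

T_f ≈ 55.0 °C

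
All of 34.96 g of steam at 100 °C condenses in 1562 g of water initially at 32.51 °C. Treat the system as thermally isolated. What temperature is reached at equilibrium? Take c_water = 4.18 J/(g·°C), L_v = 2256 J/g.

Let T be the final temperature. ΣQ_i = 0:
latent heat released on condensation: 34.96×2256 = 78870
  condensate cools 100→T: 34.96×4.18×(T − 100) = 146.13(T − 100)
  water warms: 1562×4.18×(T − 32.51) = 6529.2(T − 32.51)
6675.3 T = 78870 + 14613 + 212263 = 305746
T ≈ 45.80 °C — below 100 °C, confirming all the steam condensed.

T_f ≈ 45.8 °C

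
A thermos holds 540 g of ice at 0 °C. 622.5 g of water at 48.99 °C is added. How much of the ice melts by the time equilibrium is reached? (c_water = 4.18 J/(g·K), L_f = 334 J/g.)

m_melted ≈ 382 g

Cooling the water to 0 °C releases 622.5×4.18×48.99 = 127474 J.
To melt every bit of ice: 540×334 = 180360 J.
127474 J < 180360 J, so only part of the ice melts and the system sits at 0 °C.
m_melted×334 = 127474  ⇒  m_melted ≈ 381.7 g.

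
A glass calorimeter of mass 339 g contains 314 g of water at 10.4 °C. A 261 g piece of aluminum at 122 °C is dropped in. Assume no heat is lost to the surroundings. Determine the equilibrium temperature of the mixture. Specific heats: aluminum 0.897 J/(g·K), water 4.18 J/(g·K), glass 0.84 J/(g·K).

Heat gained plus heat lost sum to zero:
261*0.897*(T − 122) + 314*4.18*(T − 10.4) + 339*0.84*(T − 10.4) = 0
(234.12 + 1312.5 + 284.76) T = 234.12*122 + 1312.5*10.4 + 284.76*10.4
T = 45174/1831.4 ≈ 24.67 °C

T_f ≈ 24.7 °C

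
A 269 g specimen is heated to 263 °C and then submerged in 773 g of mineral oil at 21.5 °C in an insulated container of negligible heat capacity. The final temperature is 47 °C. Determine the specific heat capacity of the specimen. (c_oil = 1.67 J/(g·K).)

c ≈ 0.567 J/(g·K)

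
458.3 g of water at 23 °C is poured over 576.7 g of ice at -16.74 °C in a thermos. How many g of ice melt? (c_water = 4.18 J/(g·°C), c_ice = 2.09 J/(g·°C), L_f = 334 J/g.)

m_melted ≈ 71.5 g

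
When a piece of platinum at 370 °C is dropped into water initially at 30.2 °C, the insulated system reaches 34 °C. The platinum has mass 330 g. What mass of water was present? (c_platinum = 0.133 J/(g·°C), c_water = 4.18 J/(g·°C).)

Heat lost by the platinum = heat gained by the water:
330·0.133·(370 − 34) = m·4.18·(34 − 30.2)
15.88 m = 14747  ⇒  m ≈ 928.4 g

m ≈ 928 g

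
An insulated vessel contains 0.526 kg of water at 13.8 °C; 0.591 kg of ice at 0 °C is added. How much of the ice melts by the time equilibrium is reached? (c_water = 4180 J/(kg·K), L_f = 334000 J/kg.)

Cooling the water to 0 °C releases 0.526·4180·13.8 = 30342 J.
Fully melting the ice requires m_ice L_f = 0.591·334000 = 197394 J.
That's not enough to melt it all — equilibrium is at 0 °C with ice remaining.
Mass melted = 30342/334000 ≈ 0.09084 kg.

m_melted ≈ 0.0908 kg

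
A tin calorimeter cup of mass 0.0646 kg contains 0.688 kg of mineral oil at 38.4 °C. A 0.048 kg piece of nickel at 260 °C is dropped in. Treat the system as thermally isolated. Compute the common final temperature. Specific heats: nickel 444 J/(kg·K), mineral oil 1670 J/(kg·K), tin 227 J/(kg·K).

T_f ≈ 42.4 °C

Energy conservation, ΣQ = 0:
0.048×444×(T − 260) + 0.688×1670×(T − 38.4) + 0.0646×227×(T − 38.4) = 0
21.31(T − 260) + 1149(T − 38.4) + 14.66(T − 38.4) = 0
(21.31 + 1149 + 14.66) T = 21.31×260 + 1149×38.4 + 14.66×38.4
T = 50224 / 1184.9 = 42.4 °C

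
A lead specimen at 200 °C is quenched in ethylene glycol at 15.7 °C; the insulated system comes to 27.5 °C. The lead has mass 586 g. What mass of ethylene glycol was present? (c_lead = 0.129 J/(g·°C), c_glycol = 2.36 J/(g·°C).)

m ≈ 468 g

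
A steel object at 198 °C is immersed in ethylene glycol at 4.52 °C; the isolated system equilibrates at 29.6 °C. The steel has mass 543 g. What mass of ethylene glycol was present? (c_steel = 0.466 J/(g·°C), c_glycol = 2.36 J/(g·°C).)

m ≈ 720 g

Energy conservation, ΣQ = 0:
543×0.466×(29.6 − 198) + m×2.36×(29.6 − 4.52) = 0
59.19 m = 42612
m = 42612/59.19 ≈ 719.9 g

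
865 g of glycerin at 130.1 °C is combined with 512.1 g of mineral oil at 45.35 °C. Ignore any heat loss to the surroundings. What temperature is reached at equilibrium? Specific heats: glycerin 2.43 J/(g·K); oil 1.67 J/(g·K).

T_f ≈ 105.6 °C

T_f = Σ m_i c_i T_i / Σ m_i c_i:
T_f = (2102·130.1 + 855.21·45.35) / (2102 + 855.21)
    = 312247 / 2957.2 ≈ 105.59 °C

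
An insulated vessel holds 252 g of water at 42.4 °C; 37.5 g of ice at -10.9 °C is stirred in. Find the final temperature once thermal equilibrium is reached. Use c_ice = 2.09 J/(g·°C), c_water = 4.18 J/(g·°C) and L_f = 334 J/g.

T_f ≈ 25.9 °C

Energy balance with sensible and latent terms:
ice -10.9→0 °C: 37.5·2.09·10.9 = 854.29; melt ice: 37.5·334 = 12525; warm the meltwater: 156.75 T; water: 1053.4(T − 42.4)
1210.1 T = 44662 − 13379 = 31283
T ≈ 25.85 °C (positive, so assuming full melt was valid).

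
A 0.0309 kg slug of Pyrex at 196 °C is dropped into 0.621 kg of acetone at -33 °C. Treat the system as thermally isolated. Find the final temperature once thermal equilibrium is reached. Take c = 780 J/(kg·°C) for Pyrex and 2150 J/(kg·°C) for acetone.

Taking heat into each body as positive, Σ m c ΔT = 0:
0.0309·780·(T − 196) + 0.621·2150·(T − (-33)) = 0
24.1(T − 196) + 1335.2(T − (-33)) = 0
1359.3 T = -39336
T ≈ -28.94 °C

T_f ≈ -28.9 °C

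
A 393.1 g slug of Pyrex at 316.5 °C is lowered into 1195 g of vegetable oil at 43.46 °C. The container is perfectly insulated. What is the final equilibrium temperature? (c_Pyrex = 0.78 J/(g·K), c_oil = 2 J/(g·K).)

T_f ≈ 74.5 °C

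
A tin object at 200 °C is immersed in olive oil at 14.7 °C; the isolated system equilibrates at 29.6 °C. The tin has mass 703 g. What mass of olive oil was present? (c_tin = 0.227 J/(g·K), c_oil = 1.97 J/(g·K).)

Net heat exchanged in the isolated system is zero:
703×0.227×(29.6 − 200) + m×1.97×(29.6 − 14.7) = 0
29.35 m = 27193
m = 27193/29.35 ≈ 926.4 g

m ≈ 926 g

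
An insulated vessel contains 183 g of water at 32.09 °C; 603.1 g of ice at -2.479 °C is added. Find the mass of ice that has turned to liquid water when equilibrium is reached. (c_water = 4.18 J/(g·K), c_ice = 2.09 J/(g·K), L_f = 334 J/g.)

m_melted ≈ 64.1 g

Water can give up m c ΔT = 183×4.18×32.09 = 24547 J before reaching 0 °C.
Warming the ice to 0 °C takes 603.1×2.09×2.479 = 3124.7 J, leaving 21422 J for melting.
Fully melting the ice requires m_ice L_f = 603.1×334 = 201435 J.
Since 21422 < 201435 J, not all the ice melts; equilibrium is at 0 °C.
m_melted×334 = 21422  ⇒  m_melted ≈ 64.14 g.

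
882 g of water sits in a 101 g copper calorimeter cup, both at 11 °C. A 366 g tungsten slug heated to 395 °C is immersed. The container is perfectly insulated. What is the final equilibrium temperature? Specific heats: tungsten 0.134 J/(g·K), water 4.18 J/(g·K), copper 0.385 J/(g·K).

T_f ≈ 16.0 °C

Let T be the final temperature. ΣQ_i = 0:
366×0.134×(T − 395) + 882×4.18×(T − 11) + 101×0.385×(T − 11) = 0
49.04(T − 395) + 3686.8(T − 11) + 38.88(T − 11) = 0
3774.7 T = 60354
T = 60354 / 3774.7 = 16 °C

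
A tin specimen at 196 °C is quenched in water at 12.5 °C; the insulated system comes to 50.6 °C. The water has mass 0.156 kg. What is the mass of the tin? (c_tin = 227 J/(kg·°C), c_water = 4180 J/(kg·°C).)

m ≈ 0.753 kg

|Q_tin| = |Q_water|:
m·227·(196 − 50.6) = 0.156·4180·(50.6 − 12.5)
33006 m = 24844  ⇒  m ≈ 0.7527 kg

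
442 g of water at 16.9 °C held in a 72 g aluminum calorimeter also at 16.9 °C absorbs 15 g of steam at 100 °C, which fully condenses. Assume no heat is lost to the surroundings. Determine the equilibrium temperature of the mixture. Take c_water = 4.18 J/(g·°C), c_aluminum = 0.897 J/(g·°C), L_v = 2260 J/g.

Net heat exchanged in the isolated system is zero:
steam→water at 100 °C releases m L_v = 15·2260 = 33900
  condensate cools 100→T: 15·4.18·(T − 100) = 62.7(T − 100)
  water warms: 442·4.18·(T − 16.9) = 1847.6(T − 16.9)
  aluminum cup: 72·0.897·(T − 16.9) = 64.58(T − 16.9)
1974.8 T = 33900 + 6270 + 32315 = 72485
T ≈ 36.70 °C — below 100 °C, confirming all the steam condensed.

T_f ≈ 36.7 °C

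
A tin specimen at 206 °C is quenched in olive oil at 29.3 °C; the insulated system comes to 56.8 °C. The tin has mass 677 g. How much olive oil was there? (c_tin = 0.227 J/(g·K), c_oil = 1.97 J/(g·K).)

m ≈ 423 g

|Q_tin| = |Q_oil|:
677·0.227·(206 − 56.8) = m·1.97·(56.8 − 29.3)
54.17 m = 22929  ⇒  m ≈ 423.2 g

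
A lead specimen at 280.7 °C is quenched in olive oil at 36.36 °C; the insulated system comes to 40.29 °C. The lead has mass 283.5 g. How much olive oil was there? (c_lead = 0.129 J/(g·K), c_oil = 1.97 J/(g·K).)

m ≈ 1140 g

Setting the total heat transfer to zero:
283.5·0.129·(40.29 − 280.7) + m·1.97·(40.29 − 36.36) = 0
7.742 m = 8792.2
m = 8792.2/7.742 ≈ 1136 g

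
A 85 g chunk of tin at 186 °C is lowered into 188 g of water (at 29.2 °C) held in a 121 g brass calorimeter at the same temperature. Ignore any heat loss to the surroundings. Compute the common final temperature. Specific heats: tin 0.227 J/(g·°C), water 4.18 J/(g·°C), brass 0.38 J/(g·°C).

T_f is the heat-capacity-weighted average of the initial temperatures:
T_f = (19.3·186 + 785.84·29.2 + 45.98·29.2) / (19.3 + 785.84 + 45.98)
    = 27878 / 851.11 ≈ 32.75 °C

T_f ≈ 32.8 °C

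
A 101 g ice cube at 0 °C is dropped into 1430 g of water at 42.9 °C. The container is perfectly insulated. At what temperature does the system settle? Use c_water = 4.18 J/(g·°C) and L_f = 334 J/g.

Conservation of energy gives ΣQ = 0:
melt ice: 101·334 = 33734
  warm the meltwater: 422.18 T
  water: 5977.4(T − 42.9)
6399.6 T = 256430 − 33734 = 222696
T ≈ 34.80 °C. Since T > 0 °C, the all-ice-melts assumption holds.

T_f ≈ 34.8 °C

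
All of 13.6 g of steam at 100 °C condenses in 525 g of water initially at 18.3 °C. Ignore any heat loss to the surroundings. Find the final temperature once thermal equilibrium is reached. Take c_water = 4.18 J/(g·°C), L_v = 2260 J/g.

T_f ≈ 34.0 °C

Energy balance with sensible and latent terms:
condense steam: −13.6×2260 = −30736
  condensate cools 100→T: 13.6×4.18×(T − 100) = 56.85(T − 100)
  water warms: 525×4.18×(T − 18.3) = 2194.5(T − 18.3)
2251.3 T = 30736 + 5684.8 + 40159 = 76580
T ≈ 34.02 °C (< 100 °C, so full condensation is consistent).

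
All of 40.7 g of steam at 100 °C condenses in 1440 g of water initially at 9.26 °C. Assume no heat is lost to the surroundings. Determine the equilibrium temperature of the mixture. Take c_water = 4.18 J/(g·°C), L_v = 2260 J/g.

T_f ≈ 26.6 °C

Let T be the final temperature. ΣQ_i = 0:
latent heat released on condensation: 40.7×2260 = 91982; condensate cools 100→T: 40.7×4.18×(T − 100) = 170.13(T − 100); original water: 6019.2(T − 9.26)
6189.3 T = 91982 + 17013 + 55738 = 164732
T ≈ 26.62 °C (< 100 °C, so full condensation is consistent).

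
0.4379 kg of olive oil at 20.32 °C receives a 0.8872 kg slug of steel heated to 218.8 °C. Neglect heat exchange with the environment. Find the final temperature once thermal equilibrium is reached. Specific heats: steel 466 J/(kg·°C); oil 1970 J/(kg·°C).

Conservation of energy gives ΣQ = 0:
0.8872*466*(T − 218.8) + 0.4379*1970*(T − 20.32) = 0
(413.44 + 862.66) T = 413.44*218.8 + 862.66*20.32
T = 107989 / 1276.1 = 84.6 °C

T_f ≈ 84.6 °C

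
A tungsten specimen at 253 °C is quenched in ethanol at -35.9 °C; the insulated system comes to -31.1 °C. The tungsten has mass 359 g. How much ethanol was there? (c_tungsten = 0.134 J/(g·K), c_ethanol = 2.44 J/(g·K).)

m ≈ 1170 g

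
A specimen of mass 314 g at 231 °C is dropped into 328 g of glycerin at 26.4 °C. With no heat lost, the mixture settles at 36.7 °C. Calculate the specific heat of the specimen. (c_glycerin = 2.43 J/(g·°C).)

Conservation of energy gives ΣQ = 0:
314×c×(36.7 − 231) + 328×2.43×(36.7 − 26.4) = 0
-61010 c = -8209.5
c = -8209.5/-61010 ≈ 0.1346 J/(g·°C)

c ≈ 0.135 J/(g·°C)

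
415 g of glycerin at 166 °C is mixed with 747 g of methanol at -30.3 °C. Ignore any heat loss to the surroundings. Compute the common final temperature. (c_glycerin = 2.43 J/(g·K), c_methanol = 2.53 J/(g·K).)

T_f is the heat-capacity-weighted average of the initial temperatures:
T_f = (1008.5×166 + 1889.9×(-30.3)) / (1008.5 + 1889.9)
    = 110138 / 2898.4 ≈ 38.00 °C

T_f ≈ 38.0 °C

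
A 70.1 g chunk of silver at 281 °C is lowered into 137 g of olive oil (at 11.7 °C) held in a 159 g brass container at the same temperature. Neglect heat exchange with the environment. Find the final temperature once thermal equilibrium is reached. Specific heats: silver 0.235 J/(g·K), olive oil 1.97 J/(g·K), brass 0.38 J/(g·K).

Taking heat into each body as positive, Σ m c ΔT = 0:
70.1*0.235*(T − 281) + 137*1.97*(T − 11.7) + 159*0.38*(T − 11.7) = 0
16.47(T − 281) + 269.89(T − 11.7) + 60.42(T − 11.7) = 0
346.78 T = 8493.7
T = 8493.7/346.78 ≈ 24.49 °C

T_f ≈ 24.5 °C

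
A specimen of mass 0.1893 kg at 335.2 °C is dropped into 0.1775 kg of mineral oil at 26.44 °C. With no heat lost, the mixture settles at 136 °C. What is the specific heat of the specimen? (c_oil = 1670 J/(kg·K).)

c ≈ 861 J/(kg·K)

m_s c (T_s − T_f) = m_oil c_oil (T_f − T_0):
0.1893·c·(335.2 − 136) = 0.1775·1670·(136 − 26.44)
37.71 c = 32476  ⇒  c ≈ 861.2 J/(kg·K)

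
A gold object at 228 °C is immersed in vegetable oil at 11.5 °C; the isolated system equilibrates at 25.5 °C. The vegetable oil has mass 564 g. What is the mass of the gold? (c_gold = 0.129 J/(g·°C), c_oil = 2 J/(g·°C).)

Heat lost by the gold = heat gained by the oil:
m×0.129×(228 − 25.5) = 564×2×(25.5 − 11.5)
26.12 m = 15792  ⇒  m ≈ 604.5 g

m ≈ 605 g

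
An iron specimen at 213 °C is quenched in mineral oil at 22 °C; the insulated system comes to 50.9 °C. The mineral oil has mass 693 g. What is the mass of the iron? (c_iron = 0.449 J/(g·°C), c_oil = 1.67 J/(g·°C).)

m ≈ 460 g

Heat lost by the iron = heat gained by the oil:
m·0.449·(213 − 50.9) = 693·1.67·(50.9 − 22)
72.78 m = 33446  ⇒  m ≈ 459.5 g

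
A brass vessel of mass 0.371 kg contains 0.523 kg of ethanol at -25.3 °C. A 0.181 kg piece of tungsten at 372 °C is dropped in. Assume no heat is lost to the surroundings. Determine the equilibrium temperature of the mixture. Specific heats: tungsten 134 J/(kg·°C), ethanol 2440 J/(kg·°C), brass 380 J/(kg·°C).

T_f is the heat-capacity-weighted average of the initial temperatures:
T_f = (24.25×372 + 1276.1×(-25.3) + 140.98×(-25.3)) / (24.25 + 1276.1 + 140.98)
    = -26830 / 1441.4 ≈ -18.61 °C

T_f ≈ -18.6 °C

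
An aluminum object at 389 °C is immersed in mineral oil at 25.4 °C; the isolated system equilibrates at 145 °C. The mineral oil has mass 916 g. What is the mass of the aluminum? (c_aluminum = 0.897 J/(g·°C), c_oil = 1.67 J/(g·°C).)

m ≈ 836 g

Heat lost by the aluminum = heat gained by the oil:
m×0.897×(389 − 145) = 916×1.67×(145 − 25.4)
218.87 m = 182955  ⇒  m ≈ 835.9 g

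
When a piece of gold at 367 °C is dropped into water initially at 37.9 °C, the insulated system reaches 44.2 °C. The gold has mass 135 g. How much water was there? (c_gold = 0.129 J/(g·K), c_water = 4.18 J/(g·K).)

Heat lost by the gold = heat gained by the water:
135×0.129×(367 − 44.2) = m×4.18×(44.2 − 37.9)
26.33 m = 5621.6  ⇒  m ≈ 213.5 g

m ≈ 213 g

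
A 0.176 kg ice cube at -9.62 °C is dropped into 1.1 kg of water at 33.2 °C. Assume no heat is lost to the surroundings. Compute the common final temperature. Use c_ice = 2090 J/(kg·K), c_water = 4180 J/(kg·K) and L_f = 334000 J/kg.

T_f ≈ 16.9 °C

Net heat exchanged in the isolated system is zero:
ice -9.62→0 °C: 0.176×2090×9.62 = 3538.6
  melt ice: 0.176×334000 = 58784
  meltwater 0→T: 0.176×4180×T = 735.68 T
  water: 4598(T − 33.2)
5333.7 T = 152654 − 62323 = 90331
T ≈ 16.94 °C — above 0 °C, consistent with complete melting.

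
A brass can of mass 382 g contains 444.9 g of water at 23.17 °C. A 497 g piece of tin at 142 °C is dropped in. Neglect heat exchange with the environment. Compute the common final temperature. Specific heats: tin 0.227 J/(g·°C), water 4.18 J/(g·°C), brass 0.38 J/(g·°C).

T_f ≈ 29.5 °C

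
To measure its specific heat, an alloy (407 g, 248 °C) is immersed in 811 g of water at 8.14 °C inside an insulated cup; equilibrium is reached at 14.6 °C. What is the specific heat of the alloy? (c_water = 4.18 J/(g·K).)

m_s c (T_s − T_f) = m_water c_water (T_f − T_0):
407×c×(248 − 14.6) = 811×4.18×(14.6 − 8.14)
94994 c = 21899  ⇒  c ≈ 0.2305 J/(g·K)

c ≈ 0.231 J/(g·K)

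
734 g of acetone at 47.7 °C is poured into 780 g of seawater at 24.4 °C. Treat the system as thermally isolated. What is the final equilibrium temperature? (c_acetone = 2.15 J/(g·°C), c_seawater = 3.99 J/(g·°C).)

T_f ≈ 32.2 °C

Energy conservation, ΣQ = 0:
734×2.15×(T − 47.7) + 780×3.99×(T − 24.4) = 0
4690.3 T = 151213
T = 151213/4690.3 ≈ 32.24 °C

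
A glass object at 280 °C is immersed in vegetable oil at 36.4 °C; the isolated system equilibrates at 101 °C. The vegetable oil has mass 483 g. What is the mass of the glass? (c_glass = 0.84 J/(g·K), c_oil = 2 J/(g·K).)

|Q_glass| = |Q_oil|:
m×0.84×(280 − 101) = 483×2×(101 − 36.4)
150.36 m = 62404  ⇒  m ≈ 415 g

m ≈ 415 g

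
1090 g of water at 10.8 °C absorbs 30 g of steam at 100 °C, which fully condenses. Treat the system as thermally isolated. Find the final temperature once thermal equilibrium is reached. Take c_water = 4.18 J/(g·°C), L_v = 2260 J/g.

Net heat exchanged in the isolated system is zero:
latent heat released on condensation: 30·2260 = 67800; condensed water 100 °C→T: 125.4(T − 100); original water: 4556.2(T − 10.8)
4681.6 T = 67800 + 12540 + 49207 = 129547
T ≈ 27.67 °C — below 100 °C, confirming all the steam condensed.

T_f ≈ 27.7 °C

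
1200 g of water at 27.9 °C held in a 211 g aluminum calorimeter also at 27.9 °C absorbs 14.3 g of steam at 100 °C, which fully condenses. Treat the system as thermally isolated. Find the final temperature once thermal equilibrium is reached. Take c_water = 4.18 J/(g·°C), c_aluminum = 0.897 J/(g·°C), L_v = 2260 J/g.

Heat gained plus heat lost sum to zero:
condense steam: −14.3·2260 = −32318
  condensed water 100 °C→T: 59.77(T − 100)
  original water: 5016(T − 27.9)
  aluminum cup: 211·0.897·(T − 27.9) = 189.27(T − 27.9)
5265 T = 32318 + 5977.4 + 145227 = 183522
T ≈ 34.86 °C, under the boiling point, so the assumption holds.

T_f ≈ 34.9 °C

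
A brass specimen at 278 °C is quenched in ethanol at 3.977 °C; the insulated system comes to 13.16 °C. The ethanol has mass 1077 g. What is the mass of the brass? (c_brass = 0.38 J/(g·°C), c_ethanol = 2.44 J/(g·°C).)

m ≈ 240 g

|Q_brass| = |Q_ethanol|:
m×0.38×(278 − 13.16) = 1077×2.44×(13.16 − 3.977)
100.64 m = 24132  ⇒  m ≈ 239.8 g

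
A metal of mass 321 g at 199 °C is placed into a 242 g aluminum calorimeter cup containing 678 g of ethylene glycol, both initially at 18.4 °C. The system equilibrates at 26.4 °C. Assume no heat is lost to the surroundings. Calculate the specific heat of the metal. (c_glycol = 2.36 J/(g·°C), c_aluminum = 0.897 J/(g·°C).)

c ≈ 0.262 J/(g·°C)

Heat gained plus heat lost sum to zero:
321×c×(26.4 − 199) + 678×2.36×(26.4 − 18.4) + 242×0.897×(26.4 − 18.4) = 0
-55405 c = -14537
c = -14537/-55405 ≈ 0.2624 J/(g·°C)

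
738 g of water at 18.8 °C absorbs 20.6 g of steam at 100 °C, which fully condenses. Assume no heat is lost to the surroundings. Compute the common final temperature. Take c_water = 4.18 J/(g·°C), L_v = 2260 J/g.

Heat gained plus heat lost sum to zero:
steam→water at 100 °C releases m L_v = 20.6·2260 = 46556
  condensate cools 100→T: 20.6·4.18·(T − 100) = 86.11(T − 100)
  water warms: 738·4.18·(T − 18.8) = 3084.8(T − 18.8)
3170.9 T = 46556 + 8610.8 + 57995 = 113162
T ≈ 35.69 °C — below 100 °C, confirming all the steam condensed.

T_f ≈ 35.7 °C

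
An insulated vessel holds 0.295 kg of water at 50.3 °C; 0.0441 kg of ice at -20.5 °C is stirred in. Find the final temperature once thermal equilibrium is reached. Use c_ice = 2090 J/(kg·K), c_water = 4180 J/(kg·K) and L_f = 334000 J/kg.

T_f ≈ 32.0 °C

Setting the total heat transfer to zero:
ice -20.5→0 °C: 0.0441·2090·20.5 = 1889.5; latent heat to melt: 0.0441·334000 = 14729; meltwater 0→T: 0.0441·4180·T = 184.34 T; water: 1233.1(T − 50.3)
1417.4 T = 62025 − 16619 = 45406
T ≈ 32.03 °C (positive, so assuming full melt was valid).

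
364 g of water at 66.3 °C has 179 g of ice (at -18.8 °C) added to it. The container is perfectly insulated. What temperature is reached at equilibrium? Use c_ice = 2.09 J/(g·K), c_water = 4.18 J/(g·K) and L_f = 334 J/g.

T_f ≈ 15.0 °C

Energy balance with sensible and latent terms:
warm ice to 0 °C: 179×2.09×(0 − (-18.8)) = 7033.3
  fusion: m_ice L_f = 179×334 = 59786
  meltwater 0→T: 179×4.18×T = 748.22 T
  water cools: 364×4.18×(T − 66.3) = 1521.5(T − 66.3)
2269.7 T = 100877 − 66819 = 34058
T ≈ 15.01 °C (positive, so assuming full melt was valid).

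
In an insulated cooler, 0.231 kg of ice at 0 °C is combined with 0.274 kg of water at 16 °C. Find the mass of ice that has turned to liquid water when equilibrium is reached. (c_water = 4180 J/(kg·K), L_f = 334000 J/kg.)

m_melted ≈ 0.0549 kg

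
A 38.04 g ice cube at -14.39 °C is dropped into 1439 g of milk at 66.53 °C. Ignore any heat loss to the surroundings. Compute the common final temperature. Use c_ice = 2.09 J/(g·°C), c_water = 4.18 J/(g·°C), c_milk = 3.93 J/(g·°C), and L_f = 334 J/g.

T_f ≈ 62.3 °C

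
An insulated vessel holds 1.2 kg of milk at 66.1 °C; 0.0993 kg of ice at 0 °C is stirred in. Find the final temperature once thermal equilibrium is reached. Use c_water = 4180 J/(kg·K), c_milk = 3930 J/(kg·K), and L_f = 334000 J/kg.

Energy conservation, ΣQ = 0:
latent heat to melt: 0.0993×334000 = 33166
  warm the meltwater: 415.07 T
  milk: 4716(T − 66.1)
5131.1 T = 311728 − 33166 = 278561
T ≈ 54.29 °C (positive, so assuming full melt was valid).

T_f ≈ 54.3 °C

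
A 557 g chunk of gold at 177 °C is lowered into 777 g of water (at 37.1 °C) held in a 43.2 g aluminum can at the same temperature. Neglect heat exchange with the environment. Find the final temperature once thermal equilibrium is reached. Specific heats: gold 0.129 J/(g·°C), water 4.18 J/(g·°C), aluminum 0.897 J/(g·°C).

Taking heat into each body as positive, Σ m c ΔT = 0:
557*0.129*(T − 177) + 777*4.18*(T − 37.1) + 43.2*0.897*(T − 37.1) = 0
3358.5 T = 134651
T ≈ 40.09 °C

T_f ≈ 40.1 °C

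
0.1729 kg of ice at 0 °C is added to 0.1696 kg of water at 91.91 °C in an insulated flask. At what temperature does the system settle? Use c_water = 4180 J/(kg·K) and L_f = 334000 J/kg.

Net heat exchanged in the isolated system is zero:
latent heat to melt: 0.1729×334000 = 57749
  warm the meltwater: 722.72 T
  water cools: 0.1696×4180×(T − 91.91) = 708.93(T − 91.91)
1431.7 T = 65158 − 57749 = 7409
T ≈ 5.18 °C. Since T > 0 °C, the all-ice-melts assumption holds.

T_f ≈ 5.2 °C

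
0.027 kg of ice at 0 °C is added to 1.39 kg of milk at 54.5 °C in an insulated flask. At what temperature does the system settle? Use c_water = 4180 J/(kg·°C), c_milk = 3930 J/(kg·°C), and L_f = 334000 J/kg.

T_f ≈ 51.8 °C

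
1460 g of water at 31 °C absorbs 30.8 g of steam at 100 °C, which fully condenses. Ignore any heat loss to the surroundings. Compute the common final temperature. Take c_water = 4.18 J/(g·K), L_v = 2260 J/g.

T_f ≈ 43.6 °C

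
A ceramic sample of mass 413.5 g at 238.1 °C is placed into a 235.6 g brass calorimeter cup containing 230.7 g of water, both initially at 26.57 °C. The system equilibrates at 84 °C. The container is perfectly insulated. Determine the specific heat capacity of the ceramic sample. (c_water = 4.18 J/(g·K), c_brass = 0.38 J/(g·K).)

c ≈ 0.95 J/(g·K)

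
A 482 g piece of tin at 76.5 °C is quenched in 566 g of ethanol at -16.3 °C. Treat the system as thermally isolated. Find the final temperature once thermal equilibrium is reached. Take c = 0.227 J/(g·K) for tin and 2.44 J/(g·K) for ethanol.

T_f ≈ -9.5 °C

T_f = Σ m_i c_i T_i / Σ m_i c_i:
T_f = (109.41×76.5 + 1381×(-16.3)) / (109.41 + 1381)
    = -14141 / 1490.5 ≈ -9.49 °C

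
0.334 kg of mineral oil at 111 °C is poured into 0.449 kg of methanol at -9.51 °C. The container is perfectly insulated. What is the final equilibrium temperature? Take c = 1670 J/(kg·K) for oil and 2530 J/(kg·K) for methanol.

|Q_oil| = |Q_methanol|:
0.334×1670×(111 − T) = 0.449×2530×(T − (-9.51))
557.78(111 − T) = 1136(T − (-9.51))
1693.8 T = 51111  ⇒  T ≈ 30.18 °C

T_f ≈ 30.2 °C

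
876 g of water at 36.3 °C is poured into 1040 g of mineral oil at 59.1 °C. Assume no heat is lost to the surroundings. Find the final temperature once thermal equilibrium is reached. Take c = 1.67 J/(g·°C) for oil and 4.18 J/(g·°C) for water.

T_f ≈ 43.6 °C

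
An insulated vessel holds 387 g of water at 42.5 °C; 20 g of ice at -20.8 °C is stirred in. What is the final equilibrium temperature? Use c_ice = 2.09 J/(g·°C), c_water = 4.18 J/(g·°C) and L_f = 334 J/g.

T_f ≈ 36.0 °C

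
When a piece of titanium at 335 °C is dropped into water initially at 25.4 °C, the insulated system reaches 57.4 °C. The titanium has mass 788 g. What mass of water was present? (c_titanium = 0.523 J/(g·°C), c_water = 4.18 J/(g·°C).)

m ≈ 855 g

Energy conservation, ΣQ = 0:
788·0.523·(57.4 − 335) + m·4.18·(57.4 − 25.4) = 0
133.76 m = 114406
m = 114406/133.76 ≈ 855.3 g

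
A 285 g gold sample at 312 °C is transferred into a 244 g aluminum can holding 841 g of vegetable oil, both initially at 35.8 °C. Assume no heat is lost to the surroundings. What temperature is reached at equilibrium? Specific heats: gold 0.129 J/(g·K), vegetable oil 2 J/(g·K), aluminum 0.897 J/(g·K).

Let T be the final temperature. ΣQ_i = 0:
285×0.129×(T − 312) + 841×2×(T − 35.8) + 244×0.897×(T − 35.8) = 0
36.77(T − 312) + 1682(T − 35.8) + 218.87(T − 35.8) = 0
(36.77 + 1682 + 218.87) T = 36.77×312 + 1682×35.8 + 218.87×35.8
T ≈ 41.04 °C

T_f ≈ 41.0 °C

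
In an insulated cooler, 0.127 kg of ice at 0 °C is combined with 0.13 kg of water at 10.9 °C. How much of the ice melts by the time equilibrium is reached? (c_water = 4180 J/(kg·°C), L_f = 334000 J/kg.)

Heat available from the water dropping to 0 °C: 0.13×4180×10.9 = 5923.1 J.
To melt every bit of ice: 0.127×334000 = 42418 J.
Since 5923.1 < 42418 J, not all the ice melts; equilibrium is at 0 °C.
Mass melted = 5923.1/334000 ≈ 0.01773 kg.

m_melted ≈ 0.0177 kg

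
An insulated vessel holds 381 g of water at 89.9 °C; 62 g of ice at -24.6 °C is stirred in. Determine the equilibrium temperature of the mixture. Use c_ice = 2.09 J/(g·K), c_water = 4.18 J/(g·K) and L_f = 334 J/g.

T_f ≈ 64.4 °C

Energy balance with sensible and latent terms:
ice -24.6→0 °C: 62·2.09·24.6 = 3187.7; latent heat to melt: 62·334 = 20708; meltwater 0→T: 62·4.18·T = 259.16 T; water cools: 381·4.18·(T − 89.9) = 1592.6(T − 89.9)
1851.7 T = 143173 − 23896 = 119277
T ≈ 64.41 °C. Since T > 0 °C, the all-ice-melts assumption holds.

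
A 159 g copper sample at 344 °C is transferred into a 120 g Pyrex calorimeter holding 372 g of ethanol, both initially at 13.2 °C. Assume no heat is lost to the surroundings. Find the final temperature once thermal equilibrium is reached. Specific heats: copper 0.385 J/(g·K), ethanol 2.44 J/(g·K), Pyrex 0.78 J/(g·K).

Net heat exchanged in the isolated system is zero:
159×0.385×(T − 344) + 372×2.44×(T − 13.2) + 120×0.78×(T − 13.2) = 0
1062.5 T = 34275
T ≈ 32.26 °C

T_f ≈ 32.3 °C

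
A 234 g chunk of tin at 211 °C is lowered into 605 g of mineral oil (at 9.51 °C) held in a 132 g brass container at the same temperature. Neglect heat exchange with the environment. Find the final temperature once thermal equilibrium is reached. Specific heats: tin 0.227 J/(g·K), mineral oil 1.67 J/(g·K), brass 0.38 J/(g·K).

T_f ≈ 19.1 °C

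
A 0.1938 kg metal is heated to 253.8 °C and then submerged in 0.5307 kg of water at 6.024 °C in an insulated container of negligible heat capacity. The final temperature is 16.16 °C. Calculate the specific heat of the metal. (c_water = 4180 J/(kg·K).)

c ≈ 488 J/(kg·K)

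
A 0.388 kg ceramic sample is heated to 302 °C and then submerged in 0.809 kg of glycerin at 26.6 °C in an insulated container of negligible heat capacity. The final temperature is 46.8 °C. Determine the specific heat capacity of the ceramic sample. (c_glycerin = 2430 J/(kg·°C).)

Conservation of energy gives ΣQ = 0:
0.388×c×(46.8 − 302) + 0.809×2430×(46.8 − 26.6) = 0
-99.02 c = -39711
c = -39711/-99.02 ≈ 401 J/(kg·°C)

c ≈ 401 J/(kg·°C)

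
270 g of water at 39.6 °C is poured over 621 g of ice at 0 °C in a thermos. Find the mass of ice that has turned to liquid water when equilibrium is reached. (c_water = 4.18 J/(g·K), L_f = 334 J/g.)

Water can give up m c ΔT = 270·4.18·39.6 = 44693 J before reaching 0 °C.
To melt every bit of ice: 621·334 = 207414 J.
Since 44693 < 207414 J, not all the ice melts; equilibrium is at 0 °C.
Mass melted = 44693/334 ≈ 133.8 g.

m_melted ≈ 134 g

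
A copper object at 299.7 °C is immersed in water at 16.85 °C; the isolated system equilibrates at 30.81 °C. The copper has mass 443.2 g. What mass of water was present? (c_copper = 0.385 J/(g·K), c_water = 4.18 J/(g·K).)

Heat lost by the copper = heat gained by the water:
443.2·0.385·(299.7 − 30.81) = m·4.18·(30.81 − 16.85)
58.35 m = 45881  ⇒  m ≈ 786.3 g

m ≈ 786 g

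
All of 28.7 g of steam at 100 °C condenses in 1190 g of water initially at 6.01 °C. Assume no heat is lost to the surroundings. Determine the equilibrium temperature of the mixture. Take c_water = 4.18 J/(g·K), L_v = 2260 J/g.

Net heat exchanged in the isolated system is zero:
latent heat released on condensation: 28.7×2260 = 64862; condensate cools 100→T: 28.7×4.18×(T − 100) = 119.97(T − 100); water warms: 1190×4.18×(T − 6.01) = 4974.2(T − 6.01)
5094.2 T = 64862 + 11997 + 29895 = 106754
T ≈ 20.96 °C, under the boiling point, so the assumption holds.

T_f ≈ 21.0 °C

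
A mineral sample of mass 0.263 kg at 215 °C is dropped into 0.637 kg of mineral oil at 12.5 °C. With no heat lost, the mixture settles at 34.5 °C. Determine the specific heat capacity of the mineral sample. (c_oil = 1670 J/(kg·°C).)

c ≈ 493 J/(kg·°C)

Setting the total heat transfer to zero:
0.263·c·(34.5 − 215) + 0.637·1670·(34.5 − 12.5) = 0
-47.47 c = -23403
c = -23403/-47.47 ≈ 493 J/(kg·°C)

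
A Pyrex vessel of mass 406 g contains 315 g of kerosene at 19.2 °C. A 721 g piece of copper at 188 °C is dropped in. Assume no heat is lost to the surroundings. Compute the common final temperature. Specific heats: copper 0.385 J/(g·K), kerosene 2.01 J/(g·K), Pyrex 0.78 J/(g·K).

T_f ≈ 57.4 °C

T_f = Σ m_i c_i T_i / Σ m_i c_i:
T_f = (277.58*188 + 633.15*19.2 + 316.68*19.2) / (277.58 + 633.15 + 316.68)
    = 70423 / 1227.4 ≈ 57.37 °C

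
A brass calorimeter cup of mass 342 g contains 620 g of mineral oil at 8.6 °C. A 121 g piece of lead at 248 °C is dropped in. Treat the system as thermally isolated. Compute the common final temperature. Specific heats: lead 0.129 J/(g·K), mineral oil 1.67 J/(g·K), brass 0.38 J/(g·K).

T_f ≈ 11.8 °C

Taking heat into each body as positive, Σ m c ΔT = 0:
121×0.129×(T − 248) + 620×1.67×(T − 8.6) + 342×0.38×(T − 8.6) = 0
15.61(T − 248) + 1035.4(T − 8.6) + 129.96(T − 8.6) = 0
1181 T = 13893
T = 13893/1181 ≈ 11.76 °C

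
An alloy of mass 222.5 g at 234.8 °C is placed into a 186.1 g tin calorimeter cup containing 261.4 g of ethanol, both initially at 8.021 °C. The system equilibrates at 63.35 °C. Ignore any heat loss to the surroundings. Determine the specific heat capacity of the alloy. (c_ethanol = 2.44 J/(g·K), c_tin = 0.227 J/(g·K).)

Net heat exchanged in the isolated system is zero:
222.5×c×(63.35 − 234.8) + 261.4×2.44×(63.35 − 8.021) + 186.1×0.227×(63.35 − 8.021) = 0
-38148 c = -37627
c = -37627/-38148 ≈ 0.9864 J/(g·K)

c ≈ 0.986 J/(g·K)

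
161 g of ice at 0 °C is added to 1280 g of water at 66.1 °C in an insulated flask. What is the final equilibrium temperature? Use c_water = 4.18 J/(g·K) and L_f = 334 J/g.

Setting the total heat transfer to zero:
latent heat to melt: 161×334 = 53774
  warm the meltwater: 672.98 T
  water cools: 1280×4.18×(T − 66.1) = 5350.4(T − 66.1)
6023.4 T = 353661 − 53774 = 299887
T ≈ 49.79 °C (positive, so assuming full melt was valid).

T_f ≈ 49.8 °C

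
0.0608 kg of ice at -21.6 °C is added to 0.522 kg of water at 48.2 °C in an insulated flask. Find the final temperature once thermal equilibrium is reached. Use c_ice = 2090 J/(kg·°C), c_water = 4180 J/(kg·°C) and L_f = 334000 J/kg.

T_f ≈ 33.7 °C

Let T be the final temperature. ΣQ_i = 0:
ice -21.6→0 °C: 0.0608·2090·21.6 = 2744.8
  melt ice: 0.0608·334000 = 20307
  meltwater 0→T: 0.0608·4180·T = 254.14 T
  water cools: 0.522·4180·(T − 48.2) = 2182(T − 48.2)
2436.1 T = 105170 − 23052 = 82119
T ≈ 33.71 °C (positive, so assuming full melt was valid).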